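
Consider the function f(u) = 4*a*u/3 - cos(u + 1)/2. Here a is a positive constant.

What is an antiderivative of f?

An antiderivative is F(u) = (4*a*u**2 - 3*sin(u + 1))/6.

The integrand splits into summands that can be handled one at a time.
Check: d/du[(4*a*u**2 - 3*sin(u + 1))/6] = 4*a*u/3 - cos(u + 1)/2 = f(u).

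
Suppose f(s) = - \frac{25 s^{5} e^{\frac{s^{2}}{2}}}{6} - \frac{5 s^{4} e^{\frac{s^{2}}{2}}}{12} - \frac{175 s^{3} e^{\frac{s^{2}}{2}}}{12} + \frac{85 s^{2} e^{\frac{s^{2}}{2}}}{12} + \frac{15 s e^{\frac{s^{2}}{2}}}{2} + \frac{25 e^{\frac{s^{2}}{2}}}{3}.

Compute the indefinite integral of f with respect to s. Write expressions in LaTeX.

F(s) = - \frac{25 s^{4} e^{\frac{s^{2}}{2}}}{6} - \frac{5 s^{3} e^{\frac{s^{2}}{2}}}{12} + \frac{25 s^{2} e^{\frac{s^{2}}{2}}}{12} + \frac{25 s e^{\frac{s^{2}}{2}}}{3} + \frac{10 e^{\frac{s^{2}}{2}}}{3} + C

f has the shape u'v + uv' for u = - \frac{25 s^{4}}{6} - \frac{5 s^{3}}{12} + \frac{25 s^{2}}{12} + \frac{25 s}{3} + \frac{10}{3} and v = e^{\frac{s^{2}}{2}} — it is the derivative of the product u*v.
Check: d/ds[- \frac{25 s^{4} e^{\frac{s^{2}}{2}}}{6} - \frac{5 s^{3} e^{\frac{s^{2}}{2}}}{12} + \frac{25 s^{2} e^{\frac{s^{2}}{2}}}{12} + \frac{25 s e^{\frac{s^{2}}{2}}}{3} + \frac{10 e^{\frac{s^{2}}{2}}}{3}] = - \frac{25 s^{5} e^{\frac{s^{2}}{2}}}{6} - \frac{5 s^{4} e^{\frac{s^{2}}{2}}}{12} - \frac{175 s^{3} e^{\frac{s^{2}}{2}}}{12} + \frac{85 s^{2} e^{\frac{s^{2}}{2}}}{12} + \frac{15 s e^{\frac{s^{2}}{2}}}{2} + \frac{25 e^{\frac{s^{2}}{2}}}{3} = f(s).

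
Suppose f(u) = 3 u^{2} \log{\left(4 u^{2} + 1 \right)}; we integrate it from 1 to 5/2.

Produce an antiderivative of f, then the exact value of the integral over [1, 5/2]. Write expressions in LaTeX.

A first test for any F(u): its u-derivative must equal f(u) identically.
F(u) = u^{3} \log{\left(4 u^{2} + 1 \right)} - \frac{2 u^{3}}{3} + \frac{u}{2} - \frac{\operatorname{atan}{\left(2 u \right)}}{4} is an antiderivative of f.
Check: d/du[u^{3} \log{\left(4 u^{2} + 1 \right)} - \frac{2 u^{3}}{3} + \frac{u}{2} - \frac{\operatorname{atan}{\left(2 u \right)}}{4}] = 3 u^{2} \log{\left(4 u^{2} + 1 \right)} = f(u).
F(5/2) = - \frac{55}{6} - \frac{\operatorname{atan}{\left(5 \right)}}{4} + \frac{125 \log{\left(26 \right)}}{8}; F(1) = - \frac{\operatorname{atan}{\left(2 \right)}}{4} - \frac{1}{6} + \log{\left(5 \right)}.
Integral = F(5/2) - F(1) = -9 - \log{\left(5 \right)} - \frac{\operatorname{atan}{\left(5 \right)}}{4} + \frac{\operatorname{atan}{\left(2 \right)}}{4} + \frac{125 \log{\left(26 \right)}}{8}.

Antiderivative: F(u) = u^{3} \log{\left(4 u^{2} + 1 \right)} - \frac{2 u^{3}}{3} + \frac{u}{2} - \frac{\operatorname{atan}{\left(2 u \right)}}{4}; value = -9 - \log{\left(5 \right)} - \frac{\operatorname{atan}{\left(5 \right)}}{4} + \frac{\operatorname{atan}{\left(2 \right)}}{4} + \frac{125 \log{\left(26 \right)}}{8}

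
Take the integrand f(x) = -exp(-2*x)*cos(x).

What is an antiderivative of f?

Whatever form F(x) takes, F'(x) = f(x) is non-negotiable.
Check: d/dx[-exp(-2*x)*sin(x)/5 + 2*exp(-2*x)*cos(x)/5] = -exp(-2*x)*cos(x) = f(x).

An antiderivative is F(x) = -exp(-2*x)*sin(x)/5 + 2*exp(-2*x)*cos(x)/5.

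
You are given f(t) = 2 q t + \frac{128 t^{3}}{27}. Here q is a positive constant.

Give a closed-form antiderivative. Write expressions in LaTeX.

The integrand splits into summands that can be handled one at a time.
Check: d/dt[q t^{2} + \frac{32 t^{4}}{27}] = 2 q t + \frac{128 t^{3}}{27} = f(t).

An antiderivative is F(t) = q t^{2} + \frac{32 t^{4}}{27}.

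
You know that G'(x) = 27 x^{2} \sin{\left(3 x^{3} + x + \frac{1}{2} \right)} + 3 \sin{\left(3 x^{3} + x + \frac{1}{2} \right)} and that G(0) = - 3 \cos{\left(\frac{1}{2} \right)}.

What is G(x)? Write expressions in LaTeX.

The substitution u = 3 x^{3} + x + \frac{1}{2} works: G'(x) is exactly (dG/du)*(du/dx) for that inner function.
A general antiderivative is - 3 \cos{\left(3 x^{3} + x + \frac{1}{2} \right)} + C.
The condition gives C = - 3 \cos{\left(\frac{1}{2} \right)} - (- 3 \cos{\left(\frac{1}{2} \right)}) = 0.
So G(x) = - 3 \cos{\left(3 x^{3} + x + \frac{1}{2} \right)}.
Check: d/dx[- 3 \cos{\left(3 x^{3} + x + \frac{1}{2} \right)}] = 27 x^{2} \sin{\left(3 x^{3} + x + \frac{1}{2} \right)} + 3 \sin{\left(3 x^{3} + x + \frac{1}{2} \right)} = G'(x).

G(x) = - 3 \cos{\left(3 x^{3} + x + \frac{1}{2} \right)}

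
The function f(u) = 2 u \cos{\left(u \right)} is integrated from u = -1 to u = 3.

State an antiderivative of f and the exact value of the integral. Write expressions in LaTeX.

Antiderivative: F(u) = 2 \left(u \sin{\left(u \right)} + \cos{\left(u \right)}\right); value = 2 \cos{\left(3 \right)} - 2 \sin{\left(1 \right)} - 2 \cos{\left(1 \right)} + 6 \sin{\left(3 \right)}

Since d/du undoes antidifferentiation here, F'(u) = f(u) is required of F(u).
F(u) = 2 \left(u \sin{\left(u \right)} + \cos{\left(u \right)}\right) is an antiderivative of f.
Check: d/du[2 \left(u \sin{\left(u \right)} + \cos{\left(u \right)}\right)] = 2 u \cos{\left(u \right)} = f(u).
F(3) = 2 \cos{\left(3 \right)} + 6 \sin{\left(3 \right)}; F(-1) = 2 \cos{\left(1 \right)} + 2 \sin{\left(1 \right)}.
Integral = F(3) - F(-1) = 2 \cos{\left(3 \right)} - 2 \sin{\left(1 \right)} - 2 \cos{\left(1 \right)} + 6 \sin{\left(3 \right)}.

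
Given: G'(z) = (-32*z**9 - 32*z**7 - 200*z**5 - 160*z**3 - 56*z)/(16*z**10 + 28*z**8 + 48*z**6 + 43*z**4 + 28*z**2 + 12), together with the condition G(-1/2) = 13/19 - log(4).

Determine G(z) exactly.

G(z) = -log(4*z**2 + 3) - 1 + 2/(z**4 + z**2/2 + 1)

A first test for any G(z): its z-derivative must equal the given G'(z).
A general antiderivative is -log(4*z**2 + 3) + 2/(z**4 + z**2/2 + 1) + C.
The condition gives C = 13/19 - log(4) - (32/19 - log(4)) = -1.
So G(z) = -log(4*z**2 + 3) - 1 + 2/(z**4 + z**2/2 + 1).
Check: d/dz[-log(4*z**2 + 3) - 1 + 2/(z**4 + z**2/2 + 1)] = (-32*z**9 - 32*z**7 - 200*z**5 - 160*z**3 - 56*z)/(16*z**10 + 28*z**8 + 48*z**6 + 43*z**4 + 28*z**2 + 12) = G'(z).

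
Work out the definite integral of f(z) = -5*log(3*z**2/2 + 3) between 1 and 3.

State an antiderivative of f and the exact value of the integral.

Antiderivative: F(z) = 5*(-z*log(3*z**2/2 + 3) + 2*z - 2*sqrt(2)*atan(sqrt(2)*z/2)); value = -15*log(33/2) - 10*sqrt(2)*atan(3*sqrt(2)/2) + 5*log(9/2) + 10*sqrt(2)*atan(sqrt(2)/2) + 20

Check any antiderivative F(z) by computing F'(z) and comparing it with f(z).
F(z) = 5*(-z*log(3*z**2/2 + 3) + 2*z - 2*sqrt(2)*atan(sqrt(2)*z/2)) is an antiderivative of f.
Check: d/dz[5*(-z*log(3*z**2/2 + 3) + 2*z - 2*sqrt(2)*atan(sqrt(2)*z/2))] = -5*log(z**2/2 + 1) - 5*log(3), which equals f(z).
F(3) = -15*log(33/2) - 10*sqrt(2)*atan(3*sqrt(2)/2) + 30; F(1) = -10*sqrt(2)*atan(sqrt(2)/2) - 5*log(9/2) + 10.
Integral = F(3) - F(1) = -15*log(33/2) - 10*sqrt(2)*atan(3*sqrt(2)/2) + 5*log(9/2) + 10*sqrt(2)*atan(sqrt(2)/2) + 20.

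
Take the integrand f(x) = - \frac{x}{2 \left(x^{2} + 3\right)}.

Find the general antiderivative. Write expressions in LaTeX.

F(x) = - \frac{\log{\left(x^{2} + 3 \right)}}{4} + C

The substitution u = x^{2} + 3 works: f is exactly (dF/du)*(du/dx) for that inner function.
Check: d/dx[- \frac{\log{\left(x^{2} + 3 \right)}}{4}] = - \frac{x}{2 x^{2} + 6}, which equals f(x).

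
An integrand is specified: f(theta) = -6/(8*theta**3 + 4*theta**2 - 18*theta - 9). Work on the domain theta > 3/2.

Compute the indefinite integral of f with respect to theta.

F(theta) = (-log(theta - 3/2) + 3*log(theta + 1/2) - 2*log(theta + 3/2))/8 + C

The denominator factors as (2*theta - 3)*(2*theta + 1)*(2*theta + 3); partial fractions split f into directly integrable pieces: -1/(2*(2*theta + 3)) + 3/(4*(2*theta + 1)) - 1/(4*(2*theta - 3)).
Check: d/dtheta[(-log(theta - 3/2) + 3*log(theta + 1/2) - 2*log(theta + 3/2))/8] = -6/(8*theta**3 + 4*theta**2 - 18*theta - 9) = f(theta).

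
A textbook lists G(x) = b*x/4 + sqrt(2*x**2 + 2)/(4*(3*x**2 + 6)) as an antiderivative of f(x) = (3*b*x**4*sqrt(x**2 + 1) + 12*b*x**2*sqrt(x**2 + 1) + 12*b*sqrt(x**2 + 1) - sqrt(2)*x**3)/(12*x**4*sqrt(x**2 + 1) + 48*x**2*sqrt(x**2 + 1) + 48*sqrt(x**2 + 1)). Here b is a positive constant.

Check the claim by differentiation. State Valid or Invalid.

Valid: G'(x) = f(x).

d/dx[G] = (3*b*x**4*sqrt(x**2 + 1) + 12*b*x**2*sqrt(x**2 + 1) + 12*b*sqrt(x**2 + 1) - sqrt(2)*x**3)/(12*x**4*sqrt(x**2 + 1) + 48*x**2*sqrt(x**2 + 1) + 48*sqrt(x**2 + 1))
This equals f(x) exactly, so the claim holds.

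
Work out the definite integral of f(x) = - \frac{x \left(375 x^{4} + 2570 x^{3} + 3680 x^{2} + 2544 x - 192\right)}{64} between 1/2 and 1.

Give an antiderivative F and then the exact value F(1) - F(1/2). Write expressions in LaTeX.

Antiderivative: F(x) = \frac{- 384 x^{5} + 960 x^{4} - 3 x^{3} \left(5 x + 12\right)^{3} + 96 x^{3} + 576 x^{2} + 128}{384}; value = - \frac{267771}{8192}

Check any antiderivative F(x) by computing F'(x) and comparing it with f(x).
F(x) = \frac{- 384 x^{5} + 960 x^{4} - 3 x^{3} \left(5 x + 12\right)^{3} + 96 x^{3} + 576 x^{2} + 128}{384} is an antiderivative of f.
Check: d/dx[\frac{- 384 x^{5} + 960 x^{4} - 3 x^{3} \left(5 x + 12\right)^{3} + 96 x^{3} + 576 x^{2} + 128}{384}] = - \frac{375 x^{5}}{64} - \frac{1285 x^{4}}{32} - \frac{115 x^{3}}{2} - \frac{159 x^{2}}{4} + 3 x, which equals f(x).
F(1) = - \frac{13363}{384}; F(1/2) = - \frac{51919}{24576}.
Integral = F(1) - F(1/2) = - \frac{267771}{8192}.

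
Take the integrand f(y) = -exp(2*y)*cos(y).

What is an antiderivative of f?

An antiderivative is F(y) = (-sin(y) - 2*cos(y))*exp(2*y)/5.

Recover f(y) by differentiating a candidate F(y); any mismatch rules it out.
Check: d/dy[(-sin(y) - 2*cos(y))*exp(2*y)/5] = -exp(2*y)*cos(y) = f(y).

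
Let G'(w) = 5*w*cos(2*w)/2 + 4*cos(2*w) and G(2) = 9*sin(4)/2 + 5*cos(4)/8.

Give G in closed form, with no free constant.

The integrand splits into summands that can be handled one at a time.
A general antiderivative is 5*w*sin(2*w)/4 + 2*sin(2*w) + 5*cos(2*w)/8 + C.
The condition gives C = 9*sin(4)/2 + 5*cos(4)/8 - (9*sin(4)/2 + 5*cos(4)/8) = 0.
So G(w) = 5*w*sin(2*w)/4 + 2*sin(2*w) + 5*cos(2*w)/8.
Check: d/dw[5*w*sin(2*w)/4 + 2*sin(2*w) + 5*cos(2*w)/8] = 5*w*cos(2*w)/2 + 4*cos(2*w) = G'(w).

G(w) = 5*w*sin(2*w)/4 + 2*sin(2*w) + 5*cos(2*w)/8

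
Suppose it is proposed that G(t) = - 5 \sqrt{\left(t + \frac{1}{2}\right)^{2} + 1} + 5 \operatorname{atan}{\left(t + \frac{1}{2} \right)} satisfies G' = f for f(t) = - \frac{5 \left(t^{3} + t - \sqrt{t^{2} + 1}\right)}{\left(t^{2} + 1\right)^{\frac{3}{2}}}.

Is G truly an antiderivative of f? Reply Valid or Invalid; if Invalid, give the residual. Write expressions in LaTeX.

d/dt[G] = \frac{- 40 t^{3} - 60 t^{2} - 70 t + 20 \sqrt{4 t^{2} + 4 t + 5} - 25}{4 t^{2} \sqrt{4 t^{2} + 4 t + 5} + 4 t \sqrt{4 t^{2} + 4 t + 5} + 5 \sqrt{4 t^{2} + 4 t + 5}}
d/dt[G] - f(t) = \frac{- 40 t^{5} \sqrt{t^{2} + 1} + 20 t^{5} \sqrt{4 t^{2} + 4 t + 5} - 60 t^{4} \sqrt{t^{2} + 1} + 20 t^{4} \sqrt{4 t^{2} + 4 t + 5} - 110 t^{3} \sqrt{t^{2} + 1} + 45 t^{3} \sqrt{4 t^{2} + 4 t + 5} - 85 t^{2} \sqrt{t^{2} + 1} + 20 t^{2} \sqrt{4 t^{2} + 4 t + 5} - 20 t \sqrt{t^{2} + 1} \sqrt{4 t^{2} + 4 t + 5} - 70 t \sqrt{t^{2} + 1} + 25 t \sqrt{4 t^{2} + 4 t + 5} - 5 \sqrt{t^{2} + 1} \sqrt{4 t^{2} + 4 t + 5} - 25 \sqrt{t^{2} + 1}}{4 t^{4} \sqrt{t^{2} + 1} \sqrt{4 t^{2} + 4 t + 5} + 4 t^{3} \sqrt{t^{2} + 1} \sqrt{4 t^{2} + 4 t + 5} + 9 t^{2} \sqrt{t^{2} + 1} \sqrt{4 t^{2} + 4 t + 5} + 4 t \sqrt{t^{2} + 1} \sqrt{4 t^{2} + 4 t + 5} + 5 \sqrt{t^{2} + 1} \sqrt{4 t^{2} + 4 t + 5}} != 0.

Invalid: d/dt[G] - f = \frac{- 40 t^{5} \sqrt{t^{2} + 1} + 20 t^{5} \sqrt{4 t^{2} + 4 t + 5} - 60 t^{4} \sqrt{t^{2} + 1} + 20 t^{4} \sqrt{4 t^{2} + 4 t + 5} - 110 t^{3} \sqrt{t^{2} + 1} + 45 t^{3} \sqrt{4 t^{2} + 4 t + 5} - 85 t^{2} \sqrt{t^{2} + 1} + 20 t^{2} \sqrt{4 t^{2} + 4 t + 5} - 20 t \sqrt{t^{2} + 1} \sqrt{4 t^{2} + 4 t + 5} - 70 t \sqrt{t^{2} + 1} + 25 t \sqrt{4 t^{2} + 4 t + 5} - 5 \sqrt{t^{2} + 1} \sqrt{4 t^{2} + 4 t + 5} - 25 \sqrt{t^{2} + 1}}{4 t^{4} \sqrt{t^{2} + 1} \sqrt{4 t^{2} + 4 t + 5} + 4 t^{3} \sqrt{t^{2} + 1} \sqrt{4 t^{2} + 4 t + 5} + 9 t^{2} \sqrt{t^{2} + 1} \sqrt{4 t^{2} + 4 t + 5} + 4 t \sqrt{t^{2} + 1} \sqrt{4 t^{2} + 4 t + 5} + 5 \sqrt{t^{2} + 1} \sqrt{4 t^{2} + 4 t + 5}}, which is not 0.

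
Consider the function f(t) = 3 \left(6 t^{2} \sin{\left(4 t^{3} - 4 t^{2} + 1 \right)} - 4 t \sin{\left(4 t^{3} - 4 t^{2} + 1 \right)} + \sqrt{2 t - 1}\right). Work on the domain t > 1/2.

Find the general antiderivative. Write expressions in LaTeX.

F(t) = \left(2 t - 1\right)^{\frac{3}{2}} - \frac{3 \cos{\left(4 t^{3} - 4 t^{2} + 1 \right)}}{2} + C

An antiderivative F(t) passes only if d/dt[F] lands on f(t) exactly.
Check: d/dt[\left(2 t - 1\right)^{\frac{3}{2}} - \frac{3 \cos{\left(4 t^{3} - 4 t^{2} + 1 \right)}}{2}] = 18 t^{2} \sin{\left(4 t^{3} - 4 t^{2} + 1 \right)} - 12 t \sin{\left(4 t^{3} - 4 t^{2} + 1 \right)} + 3 \sqrt{2 t - 1}, which equals f(t).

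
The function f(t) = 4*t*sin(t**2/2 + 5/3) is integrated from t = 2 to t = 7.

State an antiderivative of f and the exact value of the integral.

Antiderivative: F(t) = -4*cos(t**2/2 + 5/3); value = 4*cos(11/3) - 4*cos(157/6)

f matches the chain-rule pattern g'(h)*h' with inner function h(t) = t**2/2 + 5/3; substituting u = h(t) collapses the integral.
F(t) = -4*cos(t**2/2 + 5/3) is an antiderivative of f.
Check: d/dt[-4*cos(t**2/2 + 5/3)] = 4*t*sin(t**2/2 + 5/3) = f(t).
F(7) = -4*cos(157/6); F(2) = -4*cos(11/3).
Integral = F(7) - F(2) = 4*cos(11/3) - 4*cos(157/6).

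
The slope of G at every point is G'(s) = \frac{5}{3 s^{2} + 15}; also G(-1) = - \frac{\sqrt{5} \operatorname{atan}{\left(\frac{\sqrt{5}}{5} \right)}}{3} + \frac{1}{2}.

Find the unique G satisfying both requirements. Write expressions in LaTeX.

G(s) = \frac{\sqrt{5} \operatorname{atan}{\left(\frac{\sqrt{5} s}{5} \right)}}{3} + \frac{1}{2}

Recover the given G'(s) by differentiating a candidate G(s); any mismatch rules it out.
A general antiderivative is \frac{\sqrt{5} \operatorname{atan}{\left(\frac{\sqrt{5} s}{5} \right)}}{3} + C.
The condition gives C = - \frac{\sqrt{5} \operatorname{atan}{\left(\frac{\sqrt{5}}{5} \right)}}{3} + \frac{1}{2} - (- \frac{\sqrt{5} \operatorname{atan}{\left(\frac{\sqrt{5}}{5} \right)}}{3}) = \frac{1}{2}.
So G(s) = \frac{\sqrt{5} \operatorname{atan}{\left(\frac{\sqrt{5} s}{5} \right)}}{3} + \frac{1}{2}.
Check: d/ds[\frac{\sqrt{5} \operatorname{atan}{\left(\frac{\sqrt{5} s}{5} \right)}}{3} + \frac{1}{2}] = \frac{5}{3 s^{2} + 15} = G'(s).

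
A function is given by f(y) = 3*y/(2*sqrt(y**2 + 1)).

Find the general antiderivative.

f matches the chain-rule pattern g'(h)*h' with inner function h(y) = y**2 + 1; substituting u = h(y) collapses the integral.
Check: d/dy[3*sqrt(y**2 + 1)/2] = 3*y/(2*sqrt(y**2 + 1)) = f(y).

F(y) = 3*sqrt(y**2 + 1)/2 + C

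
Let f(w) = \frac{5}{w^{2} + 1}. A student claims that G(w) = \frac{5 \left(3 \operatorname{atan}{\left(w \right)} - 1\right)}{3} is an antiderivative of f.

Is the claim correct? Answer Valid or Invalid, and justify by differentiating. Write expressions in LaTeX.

Valid: G'(w) = f(w).

d/dw[G] = \frac{5}{w^{2} + 1}
This equals f(w) exactly, so the claim holds.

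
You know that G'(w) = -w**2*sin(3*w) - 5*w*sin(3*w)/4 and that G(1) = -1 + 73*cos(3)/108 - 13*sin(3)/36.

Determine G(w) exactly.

Integrate term by term and add the pieces.
A general antiderivative is w**2*cos(3*w)/3 - 2*w*sin(3*w)/9 + 5*w*cos(3*w)/12 - 5*sin(3*w)/36 - 2*cos(3*w)/27 + C.
The condition gives C = -1 + 73*cos(3)/108 - 13*sin(3)/36 - (73*cos(3)/108 - 13*sin(3)/36) = -1.
So G(w) = (36*w**2*cos(3*w) - 24*w*sin(3*w) + 45*w*cos(3*w) - 15*sin(3*w) - 8*cos(3*w) - 108)/108.
Check: d/dw[(36*w**2*cos(3*w) - 24*w*sin(3*w) + 45*w*cos(3*w) - 15*sin(3*w) - 8*cos(3*w) - 108)/108] = -w**2*sin(3*w) - 5*w*sin(3*w)/4 = G'(w).

G(w) = (36*w**2*cos(3*w) - 24*w*sin(3*w) + 45*w*cos(3*w) - 15*sin(3*w) - 8*cos(3*w) - 108)/108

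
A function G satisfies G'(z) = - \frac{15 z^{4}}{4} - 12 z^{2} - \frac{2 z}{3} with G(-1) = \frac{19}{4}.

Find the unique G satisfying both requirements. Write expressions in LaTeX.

Integrate term by term and add the pieces.
A general antiderivative is - \frac{3 z^{5}}{4} - 4 z^{3} - \frac{z^{2}}{3} - \frac{5}{3} + C.
The condition gives C = \frac{19}{4} - (\frac{11}{4}) = 2.
So G(z) = - \frac{3 z^{5}}{4} - 4 z^{3} - \frac{z^{2}}{3} + \frac{1}{3}.
Check: d/dz[- \frac{3 z^{5}}{4} - 4 z^{3} - \frac{z^{2}}{3} + \frac{1}{3}] = - \frac{15 z^{4}}{4} - 12 z^{2} - \frac{2 z}{3} = G'(z).

G(z) = - \frac{3 z^{5}}{4} - 4 z^{3} - \frac{z^{2}}{3} + \frac{1}{3}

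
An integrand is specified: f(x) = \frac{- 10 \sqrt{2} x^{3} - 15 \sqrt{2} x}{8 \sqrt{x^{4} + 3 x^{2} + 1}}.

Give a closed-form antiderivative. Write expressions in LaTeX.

An antiderivative is F(x) = - \frac{5 \sqrt{2} \sqrt{x^{4} + 3 x^{2} + 1}}{8}.

The substitution u = \frac{x^{4}}{2} + \frac{3 x^{2}}{2} + \frac{1}{2} works: f is exactly (dF/du)*(du/dx) for that inner function.
Check: d/dx[- \frac{5 \sqrt{2} \sqrt{x^{4} + 3 x^{2} + 1}}{8}] = \frac{- 10 \sqrt{2} x^{3} - 15 \sqrt{2} x}{8 \sqrt{x^{4} + 3 x^{2} + 1}} = f(x).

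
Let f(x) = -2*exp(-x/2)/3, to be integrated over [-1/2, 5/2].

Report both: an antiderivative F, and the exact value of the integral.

Since d/dx undoes antidifferentiation here, F'(x) = f(x) is required of F(x).
F(x) = 4*exp(-x/2)/3 is an antiderivative of f.
Check: d/dx[4*exp(-x/2)/3] = -2*exp(-x/2)/3 = f(x).
F(5/2) = 4*exp(-5/4)/3; F(-1/2) = 4*exp(1/4)/3.
Integral = F(5/2) - F(-1/2) = -4*exp(1/4)/3 + 4*exp(-5/4)/3.

Antiderivative: F(x) = 4*exp(-x/2)/3; value = -4*exp(1/4)/3 + 4*exp(-5/4)/3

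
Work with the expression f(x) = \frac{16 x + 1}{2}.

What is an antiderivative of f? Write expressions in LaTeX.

An antiderivative is F(x) = \frac{x \left(8 x + 1\right)}{2}.

Recover f(x) by differentiating a candidate F(x); any mismatch rules it out.
Check: d/dx[\frac{x \left(8 x + 1\right)}{2}] = 8 x + \frac{1}{2}, which equals f(x).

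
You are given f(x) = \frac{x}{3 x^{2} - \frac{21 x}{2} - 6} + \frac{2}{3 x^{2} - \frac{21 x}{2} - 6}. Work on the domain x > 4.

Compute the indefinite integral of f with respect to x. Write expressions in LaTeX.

F(x) = \frac{4 \log{\left(x - 4 \right)}}{9} - \frac{\log{\left(x + \frac{1}{2} \right)}}{9} + C

The denominator factors as 3 \left(x - 4\right) \left(2 x + 1\right); partial fractions split f into directly integrable pieces: - \frac{2}{9 \left(2 x + 1\right)} + \frac{4}{9 \left(x - 4\right)}.
Check: d/dx[\frac{4 \log{\left(x - 4 \right)}}{9} - \frac{\log{\left(x + \frac{1}{2} \right)}}{9}] = \frac{2 x + 4}{6 x^{2} - 21 x - 12}, which equals f(x).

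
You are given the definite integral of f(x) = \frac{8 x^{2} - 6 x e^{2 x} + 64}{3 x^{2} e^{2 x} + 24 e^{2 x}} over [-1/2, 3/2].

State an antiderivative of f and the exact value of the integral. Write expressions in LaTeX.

Check any antiderivative F(x) by computing F'(x) and comparing it with f(x).
F(x) = \frac{\left(- 3 e^{2 x} \log{\left(\frac{x^{2}}{2} + 4 \right)} - 4\right) e^{- 2 x}}{3} is an antiderivative of f.
Check: d/dx[\frac{\left(- 3 e^{2 x} \log{\left(\frac{x^{2}}{2} + 4 \right)} - 4\right) e^{- 2 x}}{3}] = \frac{8 x^{2} - 6 x e^{2 x} + 64}{3 x^{2} e^{2 x} + 24 e^{2 x}} = f(x).
F(3/2) = - \log{\left(\frac{41}{8} \right)} - \frac{4}{3 e^{3}}; F(-1/2) = - \frac{4 e}{3} - \log{\left(\frac{33}{8} \right)}.
Integral = F(3/2) - F(-1/2) = - \log{\left(\frac{41}{8} \right)} - \frac{4}{3 e^{3}} + \log{\left(\frac{33}{8} \right)} + \frac{4 e}{3}.

Antiderivative: F(x) = \frac{\left(- 3 e^{2 x} \log{\left(\frac{x^{2}}{2} + 4 \right)} - 4\right) e^{- 2 x}}{3}; value = - \log{\left(\frac{41}{8} \right)} - \frac{4}{3 e^{3}} + \log{\left(\frac{33}{8} \right)} + \frac{4 e}{3}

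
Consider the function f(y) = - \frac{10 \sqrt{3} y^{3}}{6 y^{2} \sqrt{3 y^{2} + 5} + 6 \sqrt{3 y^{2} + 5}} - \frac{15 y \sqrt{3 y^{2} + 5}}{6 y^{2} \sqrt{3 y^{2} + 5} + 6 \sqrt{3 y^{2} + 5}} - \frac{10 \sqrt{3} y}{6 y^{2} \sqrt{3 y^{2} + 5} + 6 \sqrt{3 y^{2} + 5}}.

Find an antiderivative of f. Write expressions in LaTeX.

The integrand splits into summands that can be handled one at a time.
Check: d/dy[- \frac{5 \left(4 \sqrt{3} \sqrt{3 y^{2} + 5} + 9 \log{\left(y^{2} + 1 \right)}\right)}{36}] = \frac{- 10 \sqrt{3} y^{3} - 15 y \sqrt{3 y^{2} + 5} - 10 \sqrt{3} y}{6 y^{2} \sqrt{3 y^{2} + 5} + 6 \sqrt{3 y^{2} + 5}}, which equals f(y).

An antiderivative is F(y) = - \frac{5 \left(4 \sqrt{3} \sqrt{3 y^{2} + 5} + 9 \log{\left(y^{2} + 1 \right)}\right)}{36}.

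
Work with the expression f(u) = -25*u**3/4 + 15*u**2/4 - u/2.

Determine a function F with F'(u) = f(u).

The substitution w = -5*u**2/4 + u/2 works: f is exactly (dF/dw)*(dw/du) for that inner function.
Check: d/du[-u**2*(2 - 5*u)**2/16] = -25*u**3/4 + 15*u**2/4 - u/2 = f(u).

An antiderivative is F(u) = -u**2*(2 - 5*u)**2/16.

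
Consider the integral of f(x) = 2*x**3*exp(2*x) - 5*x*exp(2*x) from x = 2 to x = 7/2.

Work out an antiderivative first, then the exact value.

Antiderivative: F(x) = (2*x**3 - 3*x**2 - 2*x + 1)*exp(2*x)/2; value = -exp(4)/2 + 43*exp(7)/2

f has the shape u'v + uv' for u = x**3 - 3*x**2/2 - x + 1/2 and v = exp(2*x) — it is the derivative of the product u*v.
F(x) = (2*x**3 - 3*x**2 - 2*x + 1)*exp(2*x)/2 is an antiderivative of f.
Check: d/dx[(2*x**3 - 3*x**2 - 2*x + 1)*exp(2*x)/2] = 2*x**3*exp(2*x) - 5*x*exp(2*x) = f(x).
F(7/2) = 43*exp(7)/2; F(2) = exp(4)/2.
Integral = F(7/2) - F(2) = -exp(4)/2 + 43*exp(7)/2.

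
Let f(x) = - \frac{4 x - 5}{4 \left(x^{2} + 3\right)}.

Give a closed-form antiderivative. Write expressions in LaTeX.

An antiderivative is F(x) = - \frac{\log{\left(x^{2} + 3 \right)}}{2} + \frac{5 \sqrt{3} \operatorname{atan}{\left(\frac{\sqrt{3} x}{3} \right)}}{12}.

Recover f(x) by differentiating a candidate F(x); any mismatch rules it out.
Check: d/dx[- \frac{\log{\left(x^{2} + 3 \right)}}{2} + \frac{5 \sqrt{3} \operatorname{atan}{\left(\frac{\sqrt{3} x}{3} \right)}}{12}] = \frac{5 - 4 x}{4 x^{2} + 12}, which equals f(x).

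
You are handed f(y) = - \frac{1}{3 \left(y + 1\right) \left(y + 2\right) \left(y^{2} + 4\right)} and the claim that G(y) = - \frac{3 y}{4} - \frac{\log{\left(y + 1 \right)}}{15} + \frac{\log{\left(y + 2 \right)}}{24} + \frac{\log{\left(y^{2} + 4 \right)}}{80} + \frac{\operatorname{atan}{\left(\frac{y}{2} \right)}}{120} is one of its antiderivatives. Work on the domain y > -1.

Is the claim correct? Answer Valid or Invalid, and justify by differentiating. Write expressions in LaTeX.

d/dy[G] = \frac{- 9 y^{4} - 27 y^{3} - 54 y^{2} - 108 y - 76}{12 y^{4} + 36 y^{3} + 72 y^{2} + 144 y + 96}
d/dy[G] - f(y) = - \frac{3}{4} != 0.

Invalid: d/dy[G] - f = - \frac{3}{4}, which is not 0.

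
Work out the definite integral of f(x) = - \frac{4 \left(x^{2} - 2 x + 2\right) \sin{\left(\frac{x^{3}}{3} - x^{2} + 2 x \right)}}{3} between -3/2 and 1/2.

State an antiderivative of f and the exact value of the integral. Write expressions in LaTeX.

Antiderivative: F(x) = \frac{4 \cos{\left(\frac{x^{3}}{3} - x^{2} + 2 x \right)}}{3}; value = - \frac{4 \cos{\left(\frac{51}{8} \right)}}{3} + \frac{4 \cos{\left(\frac{19}{24} \right)}}{3}

f matches the chain-rule pattern g'(h)*h' with inner function h(x) = \frac{x^{3}}{3} - x^{2} + 2 x; substituting u = h(x) collapses the integral.
F(x) = \frac{4 \cos{\left(\frac{x^{3}}{3} - x^{2} + 2 x \right)}}{3} is an antiderivative of f.
Check: d/dx[\frac{4 \cos{\left(\frac{x^{3}}{3} - x^{2} + 2 x \right)}}{3}] = - \frac{4 x^{2} \sin{\left(\frac{x^{3}}{3} - x^{2} + 2 x \right)}}{3} + \frac{8 x \sin{\left(\frac{x^{3}}{3} - x^{2} + 2 x \right)}}{3} - \frac{8 \sin{\left(\frac{x^{3}}{3} - x^{2} + 2 x \right)}}{3}, which equals f(x).
F(1/2) = \frac{4 \cos{\left(\frac{19}{24} \right)}}{3}; F(-3/2) = \frac{4 \cos{\left(\frac{51}{8} \right)}}{3}.
Integral = F(1/2) - F(-3/2) = - \frac{4 \cos{\left(\frac{51}{8} \right)}}{3} + \frac{4 \cos{\left(\frac{19}{24} \right)}}{3}.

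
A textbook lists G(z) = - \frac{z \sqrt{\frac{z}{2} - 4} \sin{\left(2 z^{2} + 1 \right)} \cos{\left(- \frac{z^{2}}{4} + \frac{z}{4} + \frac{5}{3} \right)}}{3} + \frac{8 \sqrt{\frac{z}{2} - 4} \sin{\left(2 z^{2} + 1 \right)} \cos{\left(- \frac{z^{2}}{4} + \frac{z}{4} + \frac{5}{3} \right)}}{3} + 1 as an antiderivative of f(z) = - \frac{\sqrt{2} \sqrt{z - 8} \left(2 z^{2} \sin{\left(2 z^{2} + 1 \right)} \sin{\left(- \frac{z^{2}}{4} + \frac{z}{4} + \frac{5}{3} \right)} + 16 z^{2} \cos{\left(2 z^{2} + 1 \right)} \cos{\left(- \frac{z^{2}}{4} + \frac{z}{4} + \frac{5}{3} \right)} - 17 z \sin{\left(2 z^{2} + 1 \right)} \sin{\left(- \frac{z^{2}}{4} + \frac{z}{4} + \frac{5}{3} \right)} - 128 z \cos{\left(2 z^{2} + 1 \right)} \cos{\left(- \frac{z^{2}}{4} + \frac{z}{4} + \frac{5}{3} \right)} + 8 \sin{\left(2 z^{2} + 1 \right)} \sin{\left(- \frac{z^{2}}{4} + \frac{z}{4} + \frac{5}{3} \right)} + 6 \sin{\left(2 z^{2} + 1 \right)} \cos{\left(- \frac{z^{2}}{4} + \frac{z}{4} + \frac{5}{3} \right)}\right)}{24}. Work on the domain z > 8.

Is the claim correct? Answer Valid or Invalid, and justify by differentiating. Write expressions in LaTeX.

Valid - differentiating G returns exactly f.

d/dz[G] = \frac{\sqrt{2} \left(- 2 z^{3} \sin{\left(2 z^{2} + 1 \right)} \sin{\left(- \frac{z^{2}}{4} + \frac{z}{4} + \frac{5}{3} \right)} - 16 z^{3} \cos{\left(2 z^{2} + 1 \right)} \cos{\left(- \frac{z^{2}}{4} + \frac{z}{4} + \frac{5}{3} \right)} + 33 z^{2} \sin{\left(2 z^{2} + 1 \right)} \sin{\left(- \frac{z^{2}}{4} + \frac{z}{4} + \frac{5}{3} \right)} + 256 z^{2} \cos{\left(2 z^{2} + 1 \right)} \cos{\left(- \frac{z^{2}}{4} + \frac{z}{4} + \frac{5}{3} \right)} - 144 z \sin{\left(2 z^{2} + 1 \right)} \sin{\left(- \frac{z^{2}}{4} + \frac{z}{4} + \frac{5}{3} \right)} - 6 z \sin{\left(2 z^{2} + 1 \right)} \cos{\left(- \frac{z^{2}}{4} + \frac{z}{4} + \frac{5}{3} \right)} - 1024 z \cos{\left(2 z^{2} + 1 \right)} \cos{\left(- \frac{z^{2}}{4} + \frac{z}{4} + \frac{5}{3} \right)} + 64 \sin{\left(2 z^{2} + 1 \right)} \sin{\left(- \frac{z^{2}}{4} + \frac{z}{4} + \frac{5}{3} \right)} + 48 \sin{\left(2 z^{2} + 1 \right)} \cos{\left(- \frac{z^{2}}{4} + \frac{z}{4} + \frac{5}{3} \right)}\right)}{24 \sqrt{z - 8}}
This equals f(z) exactly, so the claim holds.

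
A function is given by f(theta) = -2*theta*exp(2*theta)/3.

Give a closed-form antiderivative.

f has the shape u'v + uv' for u = 1/6 - theta/3 and v = exp(2*theta) — it is the derivative of the product u*v.
Check: d/dtheta[(1 - 2*theta)*exp(2*theta)/6] = -2*theta*exp(2*theta)/3 = f(theta).

An antiderivative is F(theta) = (1 - 2*theta)*exp(2*theta)/6.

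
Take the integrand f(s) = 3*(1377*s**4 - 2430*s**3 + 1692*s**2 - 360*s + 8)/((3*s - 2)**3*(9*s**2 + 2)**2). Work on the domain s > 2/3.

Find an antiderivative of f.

An antiderivative is F(s) = (-18*s**2 - 15*(3*s - 2)**2 - 4)/(2*(3*s - 2)**2*(9*s**2 + 2)).

Differentiate the proposed F(s) back; it has to land on f(s) exactly.
Check: d/ds[(-18*s**2 - 15*(3*s - 2)**2 - 4)/(2*(3*s - 2)**2*(9*s**2 + 2))] = (4131*s**4 - 7290*s**3 + 5076*s**2 - 1080*s + 24)/(2187*s**7 - 4374*s**6 + 3888*s**5 - 2592*s**4 + 1404*s**3 - 504*s**2 + 144*s - 32), which equals f(s).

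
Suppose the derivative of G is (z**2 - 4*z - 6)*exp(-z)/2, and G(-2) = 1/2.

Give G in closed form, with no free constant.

G(z) = (-z**2 + 2*z + 8)*exp(-z)/2 + 1/2

G'(z) has the shape u'v + uv' for u = -z**2/2 + z + 4 and v = exp(-z) — it is the derivative of the product u*v.
A general antiderivative is (-z**2 + 2*z + 8)*exp(-z)/2 + C.
The condition gives C = 1/2 - (0) = 1/2.
So G(z) = (-z**2 + 2*z + 8)*exp(-z)/2 + 1/2.
Check: d/dz[(-z**2 + 2*z + 8)*exp(-z)/2 + 1/2] = (z**2 - 4*z - 6)*exp(-z)/2 = G'(z).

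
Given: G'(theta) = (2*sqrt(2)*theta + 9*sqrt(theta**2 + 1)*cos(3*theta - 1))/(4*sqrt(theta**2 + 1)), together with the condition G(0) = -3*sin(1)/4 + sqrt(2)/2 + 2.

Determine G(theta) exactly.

Check a candidate G(theta) by differentiating: d/dtheta[G] must match the given G'(theta).
A general antiderivative is sqrt(2*theta**2 + 2)/2 + 3*sin(3*theta - 1)/4 + C.
The condition gives C = -3*sin(1)/4 + sqrt(2)/2 + 2 - (-3*sin(1)/4 + sqrt(2)/2) = 2.
So G(theta) = (2*sqrt(2)*sqrt(theta**2 + 1) + 3*sin(3*theta - 1) + 8)/4.
Check: d/dtheta[(2*sqrt(2)*sqrt(theta**2 + 1) + 3*sin(3*theta - 1) + 8)/4] = (2*sqrt(2)*theta + 9*sqrt(theta**2 + 1)*cos(3*theta - 1))/(4*sqrt(theta**2 + 1)) = G'(theta).

G(theta) = (2*sqrt(2)*sqrt(theta**2 + 1) + 3*sin(3*theta - 1) + 8)/4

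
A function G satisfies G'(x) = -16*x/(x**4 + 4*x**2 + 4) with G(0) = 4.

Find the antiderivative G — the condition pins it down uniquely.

The substitution u = x**2/2 + 1 works: G'(x) is exactly (dG/du)*(du/dx) for that inner function.
A general antiderivative is 4/(x**2/2 + 1) + C.
The condition gives C = 4 - (4) = 0.
So G(x) = 4/(x**2/2 + 1).
Check: d/dx[4/(x**2/2 + 1)] = -16*x/(x**4 + 4*x**2 + 4) = G'(x).

G(x) = 4/(x**2/2 + 1)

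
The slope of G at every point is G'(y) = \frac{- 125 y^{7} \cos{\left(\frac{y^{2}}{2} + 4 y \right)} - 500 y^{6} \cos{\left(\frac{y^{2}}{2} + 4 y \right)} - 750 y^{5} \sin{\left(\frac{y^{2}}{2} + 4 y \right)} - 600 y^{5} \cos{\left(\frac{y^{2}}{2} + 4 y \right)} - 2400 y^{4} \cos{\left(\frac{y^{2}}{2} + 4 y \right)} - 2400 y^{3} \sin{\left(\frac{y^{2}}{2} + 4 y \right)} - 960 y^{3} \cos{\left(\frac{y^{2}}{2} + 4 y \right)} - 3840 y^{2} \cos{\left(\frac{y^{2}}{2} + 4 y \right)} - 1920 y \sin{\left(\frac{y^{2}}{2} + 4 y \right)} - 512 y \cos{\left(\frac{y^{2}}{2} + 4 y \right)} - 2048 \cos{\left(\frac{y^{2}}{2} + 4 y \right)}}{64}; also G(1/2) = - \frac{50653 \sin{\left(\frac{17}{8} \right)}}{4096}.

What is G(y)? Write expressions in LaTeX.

G(y) = - \frac{\left(5 y^{2} + 8\right)^{3} \sin{\left(\frac{y^{2}}{2} + 4 y \right)}}{64}

G'(y) has the shape u'v + uv' for u = - \left(\frac{5 y^{2}}{4} + 2\right)^{3} and v = \sin{\left(\frac{y^{2}}{2} + 4 y \right)} — it is the derivative of the product u*v.
A general antiderivative is - \left(\frac{5 y^{2}}{4} + 2\right)^{3} \sin{\left(\frac{y^{2}}{2} + 4 y \right)} + C.
The condition gives C = - \frac{50653 \sin{\left(\frac{17}{8} \right)}}{4096} - (- \frac{50653 \sin{\left(\frac{17}{8} \right)}}{4096}) = 0.
So G(y) = - \frac{\left(5 y^{2} + 8\right)^{3} \sin{\left(\frac{y^{2}}{2} + 4 y \right)}}{64}.
Check: d/dy[- \frac{\left(5 y^{2} + 8\right)^{3} \sin{\left(\frac{y^{2}}{2} + 4 y \right)}}{64}] = - \frac{125 y^{7} \cos{\left(\frac{y^{2}}{2} + 4 y \right)}}{64} - \frac{125 y^{6} \cos{\left(\frac{y^{2}}{2} + 4 y \right)}}{16} - \frac{375 y^{5} \sin{\left(\frac{y^{2}}{2} + 4 y \right)}}{32} - \frac{75 y^{5} \cos{\left(\frac{y^{2}}{2} + 4 y \right)}}{8} - \frac{75 y^{4} \cos{\left(\frac{y^{2}}{2} + 4 y \right)}}{2} - \frac{75 y^{3} \sin{\left(\frac{y^{2}}{2} + 4 y \right)}}{2} - 15 y^{3} \cos{\left(\frac{y^{2}}{2} + 4 y \right)} - 60 y^{2} \cos{\left(\frac{y^{2}}{2} + 4 y \right)} - 30 y \sin{\left(\frac{y^{2}}{2} + 4 y \right)} - 8 y \cos{\left(\frac{y^{2}}{2} + 4 y \right)} - 32 \cos{\left(\frac{y^{2}}{2} + 4 y \right)}, which equals G'(y).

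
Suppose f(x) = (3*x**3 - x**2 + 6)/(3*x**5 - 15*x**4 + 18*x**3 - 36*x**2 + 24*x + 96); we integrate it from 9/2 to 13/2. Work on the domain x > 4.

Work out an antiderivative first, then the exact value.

Factor the denominator (3*(x - 4)*(x - 2)*(x + 1)*(x**2 + 4)) and decompose: f = -(79*x - 94)/(600*(x**2 + 4)) + 2/(225*(x + 1)) - 13/(72*(x - 2)) + 91/(300*(x - 4)); each piece integrates to a log, atan, or power term.
F(x) = 91*log(x - 4)/300 - 13*log(x - 2)/72 + 2*log(x + 1)/225 - 79*log(x**2 + 4)/1200 + 47*atan(x/2)/600 is an antiderivative of f.
Check: d/dx[91*log(x - 4)/300 - 13*log(x - 2)/72 + 2*log(x + 1)/225 - 79*log(x**2 + 4)/1200 + 47*atan(x/2)/600] = (3*x**3 - x**2 + 6)/(3*x**5 - 15*x**4 + 18*x**3 - 36*x**2 + 24*x + 96) = f(x).
F(13/2) = -13*log(9/2)/72 - 79*log(185/4)/1200 + 2*log(15/2)/225 + 47*atan(13/4)/600 + 91*log(5/2)/300; F(9/2) = -91*log(2)/300 - 79*log(97/4)/1200 - 13*log(5/2)/72 + 2*log(11/2)/225 + 47*atan(9/4)/600.
Integral = F(13/2) - F(9/2) = -13*log(9/2)/72 - 79*log(185/4)/1200 - 47*atan(9/4)/600 - 2*log(11/2)/225 + 2*log(15/2)/225 + 47*atan(13/4)/600 + 79*log(97/4)/1200 + 91*log(2)/300 + 871*log(5/2)/1800.

Antiderivative: F(x) = 91*log(x - 4)/300 - 13*log(x - 2)/72 + 2*log(x + 1)/225 - 79*log(x**2 + 4)/1200 + 47*atan(x/2)/600; value = -13*log(9/2)/72 - 79*log(185/4)/1200 - 47*atan(9/4)/600 - 2*log(11/2)/225 + 2*log(15/2)/225 + 47*atan(13/4)/600 + 79*log(97/4)/1200 + 91*log(2)/300 + 871*log(5/2)/1800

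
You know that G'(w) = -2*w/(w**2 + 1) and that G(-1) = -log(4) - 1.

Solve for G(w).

G(w) = -log(w**2 + 1) - 1 - log(2)

G'(w) matches the chain-rule pattern g'(h)*h' with inner function h(w) = 2*w**2 + 2; substituting u = h(w) collapses the integral.
A general antiderivative is -log(2*w**2 + 2) + C.
The condition gives C = -log(4) - 1 - (-log(4)) = -1.
So G(w) = -log(w**2 + 1) - 1 - log(2).
Check: d/dw[-log(w**2 + 1) - 1 - log(2)] = -2*w/(w**2 + 1) = G'(w).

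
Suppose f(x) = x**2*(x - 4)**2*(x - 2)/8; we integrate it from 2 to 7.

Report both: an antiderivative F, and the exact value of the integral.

f matches the chain-rule pattern g'(h)*h' with inner function h(x) = -x**2/4 + x; substituting u = h(x) collapses the integral.
F(x) = x**6/48 - x**5/4 + x**4 - 4*x**3/3 is an antiderivative of f.
Check: d/dx[x**6/48 - x**5/4 + x**4 - 4*x**3/3] = x**5/8 - 5*x**4/4 + 4*x**3 - 4*x**2, which equals f(x).
F(7) = 3087/16; F(2) = -4/3.
Integral = F(7) - F(2) = 9325/48.

Antiderivative: F(x) = x**6/48 - x**5/4 + x**4 - 4*x**3/3; value = 9325/48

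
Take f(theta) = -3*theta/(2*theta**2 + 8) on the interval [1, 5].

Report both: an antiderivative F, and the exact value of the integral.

Antiderivative: F(theta) = -3*log(theta**2/2 + 2)/4; value = -3*log(29/2)/4 + 3*log(5/2)/4

f matches the chain-rule pattern g'(h)*h' with inner function h(theta) = theta**2/2 + 2; substituting u = h(theta) collapses the integral.
F(theta) = -3*log(theta**2/2 + 2)/4 is an antiderivative of f.
Check: d/dtheta[-3*log(theta**2/2 + 2)/4] = -3*theta/(2*theta**2 + 8) = f(theta).
F(5) = -3*log(29/2)/4; F(1) = -3*log(5/2)/4.
Integral = F(5) - F(1) = -3*log(29/2)/4 + 3*log(5/2)/4.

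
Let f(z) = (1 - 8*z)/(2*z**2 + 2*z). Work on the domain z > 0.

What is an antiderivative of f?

An antiderivative is F(z) = log(z)/2 - 9*log(z + 1)/2.

The denominator factors as 2*z*(z + 1); partial fractions split f into directly integrable pieces: -9/(2*(z + 1)) + 1/(2*z).
Check: d/dz[log(z)/2 - 9*log(z + 1)/2] = (1 - 8*z)/(2*z**2 + 2*z) = f(z).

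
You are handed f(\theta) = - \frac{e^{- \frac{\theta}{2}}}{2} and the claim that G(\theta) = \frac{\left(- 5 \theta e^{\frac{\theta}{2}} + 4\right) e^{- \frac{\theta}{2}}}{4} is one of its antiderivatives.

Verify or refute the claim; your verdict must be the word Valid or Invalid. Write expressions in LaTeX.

Invalid: d/d\theta[G] - f = - \frac{5}{4}, which is not 0.

d/d\theta[G] = \frac{\left(- 5 e^{\frac{\theta}{2}} - 2\right) e^{- \frac{\theta}{2}}}{4}
d/d\theta[G] - f(\theta) = - \frac{5}{4} != 0.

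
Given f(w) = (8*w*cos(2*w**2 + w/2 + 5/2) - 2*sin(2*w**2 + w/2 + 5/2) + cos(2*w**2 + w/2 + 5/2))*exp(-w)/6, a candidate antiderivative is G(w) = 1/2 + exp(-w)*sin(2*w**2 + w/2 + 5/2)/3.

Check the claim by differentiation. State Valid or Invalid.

d/dw[G] = (8*w*cos(2*w**2 + w/2 + 5/2) - 2*sin(2*w**2 + w/2 + 5/2) + cos(2*w**2 + w/2 + 5/2))*exp(-w)/6
This equals f(w) exactly, so the claim holds.

Valid - the claim checks out under differentiation.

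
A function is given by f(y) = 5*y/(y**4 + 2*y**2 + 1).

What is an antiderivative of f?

An antiderivative is F(y) = -5/(2*y**2 + 2).

The substitution u = 2*y**2 + 2 works: f is exactly (dF/du)*(du/dy) for that inner function.
Check: d/dy[-5/(2*y**2 + 2)] = 5*y/(y**4 + 2*y**2 + 1) = f(y).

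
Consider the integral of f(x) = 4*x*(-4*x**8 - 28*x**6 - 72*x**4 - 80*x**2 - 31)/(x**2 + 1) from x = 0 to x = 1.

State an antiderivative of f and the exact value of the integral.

A candidate is checked by its d/dx: the result must match f(x).
F(x) = -2*x**8 - 16*x**6 - 48*x**4 - 64*x**2 + 2*log(x**2 + 1) is an antiderivative of f.
Check: d/dx[-2*x**8 - 16*x**6 - 48*x**4 - 64*x**2 + 2*log(x**2 + 1)] = (-16*x**9 - 112*x**7 - 288*x**5 - 320*x**3 - 124*x)/(x**2 + 1), which equals f(x).
F(1) = -130 + 2*log(2); F(0) = 0.
Integral = F(1) - F(0) = -130 - 2*log(2) + 2*log(4).

Antiderivative: F(x) = -2*x**8 - 16*x**6 - 48*x**4 - 64*x**2 + 2*log(x**2 + 1); value = -130 - 2*log(2) + 2*log(4)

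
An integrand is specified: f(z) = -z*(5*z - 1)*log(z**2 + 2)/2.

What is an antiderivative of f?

An antiderivative is F(z) = 5*z**3/9 - z**2/4 - 10*z/3 + (-5*z**3/6 + z**2/4)*log(z**2 + 2) + log(z**2 + 2)/2 + 10*sqrt(2)*atan(sqrt(2)*z/2)/3.

A first test for any F(z): its z-derivative must equal f(z) identically.
Check: d/dz[5*z**3/9 - z**2/4 - 10*z/3 + (-5*z**3/6 + z**2/4)*log(z**2 + 2) + log(z**2 + 2)/2 + 10*sqrt(2)*atan(sqrt(2)*z/2)/3] = -5*z**2*log(z**2 + 2)/2 + z*log(z**2 + 2)/2, which equals f(z).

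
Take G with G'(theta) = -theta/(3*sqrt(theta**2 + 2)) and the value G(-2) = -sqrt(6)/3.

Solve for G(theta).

The substitution u = theta**2 + 2 works: G'(theta) is exactly (dG/du)*(du/dtheta) for that inner function.
A general antiderivative is -sqrt(theta**2 + 2)/3 + C.
The condition gives C = -sqrt(6)/3 - (-sqrt(6)/3) = 0.
So G(theta) = -sqrt(theta**2 + 2)/3.
Check: d/dtheta[-sqrt(theta**2 + 2)/3] = -theta/(3*sqrt(theta**2 + 2)) = G'(theta).

G(theta) = -sqrt(theta**2 + 2)/3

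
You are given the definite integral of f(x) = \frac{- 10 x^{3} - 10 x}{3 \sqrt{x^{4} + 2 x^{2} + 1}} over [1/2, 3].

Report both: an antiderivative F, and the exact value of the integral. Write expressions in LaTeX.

Antiderivative: F(x) = - \frac{5 \sqrt{x^{4} + 2 x^{2} + 1}}{3}; value = - \frac{175}{12}

f matches the chain-rule pattern g'(h)*h' with inner function h(x) = x^{4} + 2 x^{2} + 1; substituting u = h(x) collapses the integral.
F(x) = - \frac{5 \sqrt{x^{4} + 2 x^{2} + 1}}{3} is an antiderivative of f.
Check: d/dx[- \frac{5 \sqrt{x^{4} + 2 x^{2} + 1}}{3}] = \frac{- 10 x^{3} - 10 x}{3 \sqrt{x^{4} + 2 x^{2} + 1}} = f(x).
F(3) = - \frac{50}{3}; F(1/2) = - \frac{25}{12}.
Integral = F(3) - F(1/2) = - \frac{175}{12}.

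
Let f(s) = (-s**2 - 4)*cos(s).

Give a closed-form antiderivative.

Differentiate the proposed F(s) back; it has to land on f(s) exactly.
Check: d/ds[-s**2*sin(s) - 2*s*cos(s) - 2*sin(s)] = -s**2*cos(s) - 4*cos(s), which equals f(s).

An antiderivative is F(s) = -s**2*sin(s) - 2*s*cos(s) - 2*sin(s).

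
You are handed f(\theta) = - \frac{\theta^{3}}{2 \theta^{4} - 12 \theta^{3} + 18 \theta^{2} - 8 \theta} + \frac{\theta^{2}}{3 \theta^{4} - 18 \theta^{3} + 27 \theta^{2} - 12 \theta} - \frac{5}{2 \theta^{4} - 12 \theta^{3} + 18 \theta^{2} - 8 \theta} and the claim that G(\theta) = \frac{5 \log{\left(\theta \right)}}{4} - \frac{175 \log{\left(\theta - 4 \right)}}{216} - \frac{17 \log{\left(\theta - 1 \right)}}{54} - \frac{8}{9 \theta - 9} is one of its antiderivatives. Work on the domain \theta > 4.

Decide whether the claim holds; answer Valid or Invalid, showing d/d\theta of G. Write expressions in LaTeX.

d/d\theta[G] = \frac{3 \theta^{3} - 82 \theta^{2} + 135 \theta - 120}{24 \theta^{4} - 144 \theta^{3} + 216 \theta^{2} - 96 \theta}
d/d\theta[G] - f(\theta) = \frac{5}{8 \theta} != 0.

Invalid: d/d\theta[G] - f = \frac{5}{8 \theta}, which is not 0.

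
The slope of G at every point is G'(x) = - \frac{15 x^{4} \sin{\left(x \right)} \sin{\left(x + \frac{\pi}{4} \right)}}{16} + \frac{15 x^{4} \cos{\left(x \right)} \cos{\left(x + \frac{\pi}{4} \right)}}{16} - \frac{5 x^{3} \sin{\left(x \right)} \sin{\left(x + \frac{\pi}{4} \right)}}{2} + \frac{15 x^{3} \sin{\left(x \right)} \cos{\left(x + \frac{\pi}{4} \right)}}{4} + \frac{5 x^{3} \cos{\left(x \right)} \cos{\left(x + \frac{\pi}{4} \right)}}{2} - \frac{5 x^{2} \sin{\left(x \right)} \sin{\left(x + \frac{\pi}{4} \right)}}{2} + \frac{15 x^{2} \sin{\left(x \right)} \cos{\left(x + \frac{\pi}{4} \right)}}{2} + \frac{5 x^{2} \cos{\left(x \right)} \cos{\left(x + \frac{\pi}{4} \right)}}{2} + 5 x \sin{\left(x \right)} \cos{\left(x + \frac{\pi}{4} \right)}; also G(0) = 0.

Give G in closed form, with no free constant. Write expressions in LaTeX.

G(x) = \frac{5 \left(\frac{3 x^{4}}{4} + 2 x^{3} + 2 x^{2}\right) \sin{\left(x \right)} \cos{\left(x + \frac{\pi}{4} \right)}}{4}

Integrate term by term and add the pieces.
A general antiderivative is \frac{5 \left(\frac{3 x^{4}}{4} + 2 x^{3} + 2 x^{2}\right) \sin{\left(x \right)} \cos{\left(x + \frac{\pi}{4} \right)}}{4} + C.
The condition gives C = 0 - (0) = 0.
So G(x) = \frac{5 \left(\frac{3 x^{4}}{4} + 2 x^{3} + 2 x^{2}\right) \sin{\left(x \right)} \cos{\left(x + \frac{\pi}{4} \right)}}{4}.
Check: d/dx[\frac{5 \left(\frac{3 x^{4}}{4} + 2 x^{3} + 2 x^{2}\right) \sin{\left(x \right)} \cos{\left(x + \frac{\pi}{4} \right)}}{4}] = - \frac{15 x^{4} \sin{\left(x \right)} \sin{\left(x + \frac{\pi}{4} \right)}}{16} + \frac{15 x^{4} \cos{\left(x \right)} \cos{\left(x + \frac{\pi}{4} \right)}}{16} - \frac{5 x^{3} \sin{\left(x \right)} \sin{\left(x + \frac{\pi}{4} \right)}}{2} + \frac{15 x^{3} \sin{\left(x \right)} \cos{\left(x + \frac{\pi}{4} \right)}}{4} + \frac{5 x^{3} \cos{\left(x \right)} \cos{\left(x + \frac{\pi}{4} \right)}}{2} - \frac{5 x^{2} \sin{\left(x \right)} \sin{\left(x + \frac{\pi}{4} \right)}}{2} + \frac{15 x^{2} \sin{\left(x \right)} \cos{\left(x + \frac{\pi}{4} \right)}}{2} + \frac{5 x^{2} \cos{\left(x \right)} \cos{\left(x + \frac{\pi}{4} \right)}}{2} + 5 x \sin{\left(x \right)} \cos{\left(x + \frac{\pi}{4} \right)} = G'(x).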